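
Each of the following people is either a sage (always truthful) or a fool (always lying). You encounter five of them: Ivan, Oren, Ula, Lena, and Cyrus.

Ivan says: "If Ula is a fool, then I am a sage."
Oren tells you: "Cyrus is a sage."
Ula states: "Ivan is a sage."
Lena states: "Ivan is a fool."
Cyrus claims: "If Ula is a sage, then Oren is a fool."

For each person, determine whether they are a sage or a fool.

Ivan: fool, Oren: sage, Ula: fool, Lena: sage, Cyrus: sage

Consider Ivan. Suppose Ivan is a sage.
Then no assignment of the remaining roles makes every statement match its speaker's type — contradiction.
So Ivan is a fool.
With that fixed, Ula's statement is false, so Ula is a fool.
With that fixed, Lena's statement is true, so Lena is a sage.
With that fixed, Cyrus's statement is true, so Cyrus is a sage.
With that fixed, Oren's statement is true, so Oren is a sage.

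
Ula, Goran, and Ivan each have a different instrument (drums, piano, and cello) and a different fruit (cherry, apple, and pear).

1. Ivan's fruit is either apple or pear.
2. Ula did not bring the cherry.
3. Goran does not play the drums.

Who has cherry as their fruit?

Clue 1 rules out Ivan for the one with fruit cherry.
With clues 1–2, Ula is impossible for the one with fruit cherry.
That leaves Goran.

Goran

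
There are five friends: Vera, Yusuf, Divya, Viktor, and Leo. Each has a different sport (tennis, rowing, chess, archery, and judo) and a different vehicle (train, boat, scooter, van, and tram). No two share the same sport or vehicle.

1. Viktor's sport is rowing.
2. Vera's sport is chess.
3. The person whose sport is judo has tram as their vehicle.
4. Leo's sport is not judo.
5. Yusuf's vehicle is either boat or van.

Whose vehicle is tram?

With clues 1–3, Vera and Viktor are impossible for the one with vehicle tram.
With clues 1–4, Leo is impossible for the one with vehicle tram.
With clues 1–5, Yusuf is impossible for the one with vehicle tram.
That leaves Divya.

Divya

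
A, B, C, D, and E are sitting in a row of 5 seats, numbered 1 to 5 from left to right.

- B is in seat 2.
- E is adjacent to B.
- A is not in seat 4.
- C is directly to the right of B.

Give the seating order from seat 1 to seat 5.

E, B, C, D, A

From clue 1: B → seat 2.
From clues 1–2: E is in {1,3}.
From clues 1–4: E → seat 1, C → seat 3, D → seat 4, A → seat 5.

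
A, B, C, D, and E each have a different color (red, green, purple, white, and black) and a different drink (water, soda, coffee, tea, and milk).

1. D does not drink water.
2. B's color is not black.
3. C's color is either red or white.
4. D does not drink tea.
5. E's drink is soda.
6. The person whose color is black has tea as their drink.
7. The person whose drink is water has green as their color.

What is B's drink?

With clues 1–5, soda is impossible for B's drink.
With clues 1–6, tea is impossible for B's drink.
With clues 1–7, coffee and milk are impossible for B's drink.
That leaves water.

water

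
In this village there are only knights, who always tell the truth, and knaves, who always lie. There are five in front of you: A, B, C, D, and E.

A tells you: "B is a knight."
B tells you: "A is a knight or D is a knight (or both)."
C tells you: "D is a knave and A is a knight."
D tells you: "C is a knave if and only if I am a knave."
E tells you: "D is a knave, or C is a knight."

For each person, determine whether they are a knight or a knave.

A: knight, B: knight, C: knight, D: knave, E: knight

Consider A. Suppose A is a knave.
Then no assignment of the remaining roles makes every statement match its speaker's type — contradiction.
So A is a knight.
With that fixed, B's statement is true, so B is a knight.
Consider C. Suppose C is a knave.
Then whichever role D has, D's statement has the wrong truth value — contradiction.
So C is a knight.
With that fixed, E's statement is true, so E is a knight.
Consider D. Suppose D is a knight.
Then C's statement comes out false, contradicting C being a knight.
So D is a knave.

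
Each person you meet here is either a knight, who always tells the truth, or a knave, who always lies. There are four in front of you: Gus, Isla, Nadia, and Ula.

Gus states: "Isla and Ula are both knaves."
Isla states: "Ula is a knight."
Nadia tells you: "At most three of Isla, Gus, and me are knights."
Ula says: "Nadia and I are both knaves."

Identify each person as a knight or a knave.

Regardless of anyone's role, Nadia's statement is true, so Nadia is a knight.
With that fixed, Ula's statement is false, so Ula is a knave.
With that fixed, Isla's statement is false, so Isla is a knave.
With that fixed, Gus's statement is true, so Gus is a knight.

Gus: knight, Isla: knave, Nadia: knight, Ula: knave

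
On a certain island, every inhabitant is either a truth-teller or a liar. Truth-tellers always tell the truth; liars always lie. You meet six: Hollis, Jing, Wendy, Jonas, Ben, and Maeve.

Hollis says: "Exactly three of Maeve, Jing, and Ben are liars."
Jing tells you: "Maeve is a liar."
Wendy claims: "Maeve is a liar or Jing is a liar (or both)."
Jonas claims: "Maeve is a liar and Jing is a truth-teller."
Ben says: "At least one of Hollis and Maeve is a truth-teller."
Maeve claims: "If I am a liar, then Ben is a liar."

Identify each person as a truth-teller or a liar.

Hollis: liar, Jing: liar, Wendy: truth-teller, Jonas: liar, Ben: truth-teller, Maeve: truth-teller

Consider Hollis. Suppose Hollis is a truth-teller.
Then no assignment of the remaining roles makes every statement match its speaker's type — contradiction.
So Hollis is a liar.
Consider Jing. Suppose Jing is a truth-teller.
Then no assignment of the remaining roles makes every statement match its speaker's type — contradiction.
So Jing is a liar.
With that fixed, Wendy's statement is true, so Wendy is a truth-teller.
With that fixed, Jonas's statement is false, so Jonas is a liar.
Consider Ben. Suppose Ben is a liar.
Then no assignment of the remaining roles makes every statement match its speaker's type — contradiction.
So Ben is a truth-teller.
Consider Maeve. Suppose Maeve is a liar.
Then Jing's statement comes out true, contradicting Jing being a liar.
So Maeve is a truth-teller.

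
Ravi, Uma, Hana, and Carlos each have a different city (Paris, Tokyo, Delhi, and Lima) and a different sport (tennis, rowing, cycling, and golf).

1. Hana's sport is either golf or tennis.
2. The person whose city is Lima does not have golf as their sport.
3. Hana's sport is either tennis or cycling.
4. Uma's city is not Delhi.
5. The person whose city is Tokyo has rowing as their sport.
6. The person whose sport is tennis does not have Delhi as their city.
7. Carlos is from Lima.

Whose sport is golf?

With clues 1–3, Hana is impossible for the one with sport golf.
With clues 1–7, Carlos and Uma are impossible for the one with sport golf.
That leaves Ravi.

Ravi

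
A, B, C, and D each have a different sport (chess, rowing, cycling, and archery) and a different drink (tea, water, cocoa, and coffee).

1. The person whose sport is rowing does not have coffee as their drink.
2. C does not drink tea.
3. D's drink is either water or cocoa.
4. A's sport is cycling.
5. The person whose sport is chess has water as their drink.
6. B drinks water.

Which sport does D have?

With clues 1–4, cycling is impossible for D's sport.
With clues 1–6, archery and chess are impossible for D's sport.
That leaves rowing.

rowing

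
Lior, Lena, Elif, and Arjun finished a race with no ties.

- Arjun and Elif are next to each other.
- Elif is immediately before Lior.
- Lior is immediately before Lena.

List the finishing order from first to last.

From clues 1–2: Lior is in {3,4}.
From clues 1–3: Arjun → place 1, Elif → place 2, Lior → place 3, Lena → place 4.

Arjun, Elif, Lior, Lena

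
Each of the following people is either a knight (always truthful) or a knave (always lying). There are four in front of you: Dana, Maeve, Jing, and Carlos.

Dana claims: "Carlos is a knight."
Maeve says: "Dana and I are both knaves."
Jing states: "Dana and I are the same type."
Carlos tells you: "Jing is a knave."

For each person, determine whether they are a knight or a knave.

Dana: knight, Maeve: knave, Jing: knave, Carlos: knight

Consider Dana. Suppose Dana is a knave.
Then whichever role Maeve has, Maeve's statement has the wrong truth value — contradiction.
So Dana is a knight.
With that fixed, Maeve's statement is false, so Maeve is a knave.
Consider Jing. Suppose Jing is a knight.
Then no assignment of the remaining roles makes every statement match its speaker's type — contradiction.
So Jing is a knave.
With that fixed, Carlos's statement is true, so Carlos is a knight.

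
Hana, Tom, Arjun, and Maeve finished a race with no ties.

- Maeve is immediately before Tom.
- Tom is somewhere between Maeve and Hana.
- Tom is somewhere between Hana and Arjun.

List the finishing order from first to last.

Arjun, Maeve, Tom, Hana

From clue 1: Tom is in {2,3,4}.
From clues 1–2: Hana is in {3,4}.
From clues 1–3: Arjun → place 1, Maeve → place 2, Tom → place 3, Hana → place 4.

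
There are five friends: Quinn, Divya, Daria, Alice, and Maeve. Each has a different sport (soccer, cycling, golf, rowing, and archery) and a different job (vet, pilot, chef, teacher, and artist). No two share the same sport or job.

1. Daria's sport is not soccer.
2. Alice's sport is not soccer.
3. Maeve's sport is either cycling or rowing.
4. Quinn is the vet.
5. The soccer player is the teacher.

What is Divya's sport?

With clues 1–5, archery, cycling, golf, and rowing are impossible for Divya's sport.
That leaves soccer.

soccer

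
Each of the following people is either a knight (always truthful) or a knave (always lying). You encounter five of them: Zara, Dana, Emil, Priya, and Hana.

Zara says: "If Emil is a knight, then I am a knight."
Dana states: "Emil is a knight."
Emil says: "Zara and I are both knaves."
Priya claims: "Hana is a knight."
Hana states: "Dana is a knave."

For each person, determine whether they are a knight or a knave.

Zara: knight, Dana: knave, Emil: knave, Priya: knight, Hana: knight

Consider Zara. Suppose Zara is a knave.
Then whichever role Emil has, Emil's statement has the wrong truth value — contradiction.
So Zara is a knight.
With that fixed, Emil's statement is false, so Emil is a knave.
With that fixed, Dana's statement is false, so Dana is a knave.
With that fixed, Hana's statement is true, so Hana is a knight.
With that fixed, Priya's statement is true, so Priya is a knight.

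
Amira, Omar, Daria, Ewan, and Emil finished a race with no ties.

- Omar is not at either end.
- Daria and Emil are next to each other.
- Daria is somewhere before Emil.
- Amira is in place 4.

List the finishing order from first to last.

Daria, Emil, Omar, Amira, Ewan

From clue 1: Omar is in {2,3,4}.
From clues 1–4: Daria → place 1, Emil → place 2, Omar → place 3, Amira → place 4, Ewan → place 5.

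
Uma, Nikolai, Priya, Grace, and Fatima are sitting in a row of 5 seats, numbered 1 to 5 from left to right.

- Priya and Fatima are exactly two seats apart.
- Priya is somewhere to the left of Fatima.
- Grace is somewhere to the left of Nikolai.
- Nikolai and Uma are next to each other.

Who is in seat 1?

With clues 1–2, Fatima is ruled out for seat 1.
With clues 1–3, Nikolai is ruled out for seat 1.
With clues 1–4, Grace and Uma are ruled out for seat 1.
So seat 1 is Priya.

Priya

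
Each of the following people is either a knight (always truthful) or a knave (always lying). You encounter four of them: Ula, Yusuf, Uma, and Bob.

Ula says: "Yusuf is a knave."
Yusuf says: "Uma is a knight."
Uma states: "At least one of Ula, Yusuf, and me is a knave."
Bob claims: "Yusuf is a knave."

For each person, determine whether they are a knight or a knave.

Consider Ula. Suppose Ula is a knight.
Then no assignment of the remaining roles makes every statement match its speaker's type — contradiction.
So Ula is a knave.
With that fixed, Uma's statement is true, so Uma is a knight.
With that fixed, Yusuf's statement is true, so Yusuf is a knight.
With that fixed, Bob's statement is false, so Bob is a knave.

Ula: knave, Yusuf: knight, Uma: knight, Bob: knave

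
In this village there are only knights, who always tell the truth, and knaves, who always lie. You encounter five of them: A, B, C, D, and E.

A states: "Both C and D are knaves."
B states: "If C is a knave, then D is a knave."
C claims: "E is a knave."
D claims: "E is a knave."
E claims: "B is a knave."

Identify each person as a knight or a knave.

Consider A. Suppose A is a knight.
Then no assignment of the remaining roles makes every statement match its speaker's type — contradiction.
So A is a knave.
Consider B. Suppose B is a knave.
Then no assignment of the remaining roles makes every statement match its speaker's type — contradiction.
So B is a knight.
With that fixed, E's statement is false, so E is a knave.
With that fixed, C's statement is true, so C is a knight.
With that fixed, D's statement is true, so D is a knight.

A: knave, B: knight, C: knight, D: knight, E: knave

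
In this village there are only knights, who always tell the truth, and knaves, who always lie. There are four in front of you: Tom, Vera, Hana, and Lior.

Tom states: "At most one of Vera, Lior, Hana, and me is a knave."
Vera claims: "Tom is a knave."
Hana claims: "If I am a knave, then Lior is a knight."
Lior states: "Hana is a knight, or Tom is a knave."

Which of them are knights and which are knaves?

Consider Tom. Suppose Tom is a knave.
Then no assignment of the remaining roles makes every statement match its speaker's type — contradiction.
So Tom is a knight.
With that fixed, Vera's statement is false, so Vera is a knave.
Consider Hana. Suppose Hana is a knave.
Then Tom's statement comes out false, contradicting Tom being a knight.
So Hana is a knight.
With that fixed, Lior's statement is true, so Lior is a knight.

Tom: knight, Vera: knave, Hana: knight, Lior: knight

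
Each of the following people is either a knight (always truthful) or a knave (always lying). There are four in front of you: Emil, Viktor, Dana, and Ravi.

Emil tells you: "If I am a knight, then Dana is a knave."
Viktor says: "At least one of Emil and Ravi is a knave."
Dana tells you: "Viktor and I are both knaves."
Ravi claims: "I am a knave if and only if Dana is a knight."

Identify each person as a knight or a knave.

Emil: knight, Viktor: knight, Dana: knave, Ravi: knave

Consider Emil. Suppose Emil is a knave.
Then Emil's own statement would have to be false, but it can't be — contradiction.
So Emil is a knight.
Consider Viktor. Suppose Viktor is a knave.
Then whichever role Dana has, Dana's statement has the wrong truth value — contradiction.
So Viktor is a knight.
With that fixed, Dana's statement is false, so Dana is a knave.
Consider Ravi. Suppose Ravi is a knight.
Then Viktor's statement comes out false, contradicting Viktor being a knight.
So Ravi is a knave.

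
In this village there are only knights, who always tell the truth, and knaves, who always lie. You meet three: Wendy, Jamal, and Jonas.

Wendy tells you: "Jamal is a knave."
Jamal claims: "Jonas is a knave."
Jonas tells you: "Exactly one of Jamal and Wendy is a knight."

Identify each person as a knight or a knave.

Consider Wendy. Suppose Wendy is a knave.
Then no assignment of the remaining roles makes every statement match its speaker's type — contradiction.
So Wendy is a knight.
Consider Jamal. Suppose Jamal is a knight.
Then Wendy's statement comes out false, contradicting Wendy being a knight.
So Jamal is a knave.
With that fixed, Jonas's statement is true, so Jonas is a knight.

Wendy: knight, Jamal: knave, Jonas: knight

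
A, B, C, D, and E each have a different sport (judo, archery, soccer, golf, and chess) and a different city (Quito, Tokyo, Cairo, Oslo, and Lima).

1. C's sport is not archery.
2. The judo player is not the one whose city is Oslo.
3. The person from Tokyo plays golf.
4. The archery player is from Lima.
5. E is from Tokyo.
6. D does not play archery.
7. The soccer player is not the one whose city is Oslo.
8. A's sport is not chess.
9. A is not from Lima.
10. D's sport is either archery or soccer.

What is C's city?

With clues 1–4, Lima is impossible for C's city.
With clues 1–5, Tokyo is impossible for C's city.
With clues 1–10, Cairo and Quito are impossible for C's city.
That leaves Oslo.

Oslo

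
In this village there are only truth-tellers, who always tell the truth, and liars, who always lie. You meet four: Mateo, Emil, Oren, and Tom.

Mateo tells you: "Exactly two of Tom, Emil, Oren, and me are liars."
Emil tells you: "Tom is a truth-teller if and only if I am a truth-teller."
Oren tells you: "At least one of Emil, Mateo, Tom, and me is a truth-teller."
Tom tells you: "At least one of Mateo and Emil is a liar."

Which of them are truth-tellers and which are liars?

Consider Mateo. Suppose Mateo is a truth-teller.
Then no assignment of the remaining roles makes every statement match its speaker's type — contradiction.
So Mateo is a liar.
With that fixed, Tom's statement is true, so Tom is a truth-teller.
With that fixed, Oren's statement is true, so Oren is a truth-teller.
Consider Emil. Suppose Emil is a liar.
Then Mateo's statement comes out true, contradicting Mateo being a liar.
So Emil is a truth-teller.

Mateo: liar, Emil: truth-teller, Oren: truth-teller, Tom: truth-teller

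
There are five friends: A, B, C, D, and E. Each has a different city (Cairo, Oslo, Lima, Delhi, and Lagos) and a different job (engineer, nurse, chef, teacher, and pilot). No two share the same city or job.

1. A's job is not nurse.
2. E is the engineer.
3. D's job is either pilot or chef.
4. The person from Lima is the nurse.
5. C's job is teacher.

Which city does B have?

With clues 1–5, Cairo, Delhi, Lagos, and Oslo are impossible for B's city.
That leaves Lima.

Lima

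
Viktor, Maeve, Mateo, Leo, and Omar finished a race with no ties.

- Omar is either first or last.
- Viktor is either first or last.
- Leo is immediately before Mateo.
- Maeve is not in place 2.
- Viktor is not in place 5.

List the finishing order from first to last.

From clue 1: Omar is in {1,5}.
From clues 1–2: Viktor is in {1,5}.
From clues 1–4: Leo → place 2, Mateo → place 3, Maeve → place 4.
From clues 1–5: Viktor → place 1, Omar → place 5.

Viktor, Leo, Mateo, Maeve, Omar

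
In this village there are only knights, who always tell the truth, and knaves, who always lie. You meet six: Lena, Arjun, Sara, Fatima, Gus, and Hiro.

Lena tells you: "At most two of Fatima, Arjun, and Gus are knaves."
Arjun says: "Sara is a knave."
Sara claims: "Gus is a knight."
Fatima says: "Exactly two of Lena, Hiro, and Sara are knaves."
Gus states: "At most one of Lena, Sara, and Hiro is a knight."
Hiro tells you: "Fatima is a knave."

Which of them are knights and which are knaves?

Lena: knight, Arjun: knight, Sara: knave, Fatima: knave, Gus: knave, Hiro: knight

Consider Lena. Suppose Lena is a knave.
Then no assignment of the remaining roles makes every statement match its speaker's type — contradiction.
So Lena is a knight.
Consider Arjun. Suppose Arjun is a knave.
Then no assignment of the remaining roles makes every statement match its speaker's type — contradiction.
So Arjun is a knight.
Consider Sara. Suppose Sara is a knight.
Then Arjun's statement comes out false, contradicting Arjun being a knight.
So Sara is a knave.
Consider Fatima. Suppose Fatima is a knight.
Then no assignment of the remaining roles makes every statement match its speaker's type — contradiction.
So Fatima is a knave.
With that fixed, Hiro's statement is true, so Hiro is a knight.
With that fixed, Gus's statement is false, so Gus is a knave.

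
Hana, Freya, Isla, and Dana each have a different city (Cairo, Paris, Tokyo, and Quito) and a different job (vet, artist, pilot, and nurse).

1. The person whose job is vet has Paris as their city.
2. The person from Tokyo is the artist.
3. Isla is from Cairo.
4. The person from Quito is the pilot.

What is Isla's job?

nurse

With clues 1–3, artist and vet are impossible for Isla's job.
With clues 1–4, pilot is impossible for Isla's job.
That leaves nurse.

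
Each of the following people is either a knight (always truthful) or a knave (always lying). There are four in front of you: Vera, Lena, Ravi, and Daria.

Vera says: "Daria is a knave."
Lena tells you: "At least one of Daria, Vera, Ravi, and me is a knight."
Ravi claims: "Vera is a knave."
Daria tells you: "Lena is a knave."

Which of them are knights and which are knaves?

Vera: knight, Lena: knight, Ravi: knave, Daria: knave

Consider Vera. Suppose Vera is a knave.
Then no assignment of the remaining roles makes every statement match its speaker's type — contradiction.
So Vera is a knight.
With that fixed, Lena's statement is true, so Lena is a knight.
With that fixed, Ravi's statement is false, so Ravi is a knave.
With that fixed, Daria's statement is false, so Daria is a knave.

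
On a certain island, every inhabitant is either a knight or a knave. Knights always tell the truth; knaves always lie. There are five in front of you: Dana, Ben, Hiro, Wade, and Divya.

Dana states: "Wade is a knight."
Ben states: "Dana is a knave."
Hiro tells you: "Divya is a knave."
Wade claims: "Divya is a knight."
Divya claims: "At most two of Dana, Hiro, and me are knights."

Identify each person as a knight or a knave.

Dana: knight, Ben: knave, Hiro: knave, Wade: knight, Divya: knight

Consider Dana. Suppose Dana is a knave.
Then no assignment of the remaining roles makes every statement match its speaker's type — contradiction.
So Dana is a knight.
With that fixed, Ben's statement is false, so Ben is a knave.
Consider Hiro. Suppose Hiro is a knight.
Then whichever role Divya has, Divya's statement has the wrong truth value — contradiction.
So Hiro is a knave.
With that fixed, Divya's statement is true, so Divya is a knight.
With that fixed, Wade's statement is true, so Wade is a knight.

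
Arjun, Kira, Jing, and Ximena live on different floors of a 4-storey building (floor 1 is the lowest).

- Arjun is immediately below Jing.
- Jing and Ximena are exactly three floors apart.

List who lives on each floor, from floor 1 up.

Ximena, Kira, Arjun, Jing

From clue 1: Arjun is in {1,2,3}.
From clues 1–2: Ximena → floor 1, Kira → floor 2, Arjun → floor 3, Jing → floor 4.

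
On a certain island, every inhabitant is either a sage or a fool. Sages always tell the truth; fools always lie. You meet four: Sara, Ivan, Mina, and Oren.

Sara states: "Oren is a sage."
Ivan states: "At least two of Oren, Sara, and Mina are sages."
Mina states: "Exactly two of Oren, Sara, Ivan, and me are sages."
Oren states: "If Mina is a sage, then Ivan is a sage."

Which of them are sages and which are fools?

Consider Sara. Suppose Sara is a fool.
Then no assignment of the remaining roles makes every statement match its speaker's type — contradiction.
So Sara is a sage.
Consider Ivan. Suppose Ivan is a fool.
Then no assignment of the remaining roles makes every statement match its speaker's type — contradiction.
So Ivan is a sage.
With that fixed, Oren's statement is true, so Oren is a sage.
With that fixed, Mina's statement is false, so Mina is a fool.

Sara: sage, Ivan: sage, Mina: fool, Oren: sage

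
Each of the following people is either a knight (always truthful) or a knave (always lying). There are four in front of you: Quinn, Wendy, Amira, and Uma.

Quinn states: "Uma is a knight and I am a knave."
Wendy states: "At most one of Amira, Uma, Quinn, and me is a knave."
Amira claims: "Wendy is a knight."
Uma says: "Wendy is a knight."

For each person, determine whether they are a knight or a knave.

Consider Quinn. Suppose Quinn is a knight.
Then Quinn's own statement would have to be true, but it can't be — contradiction.
So Quinn is a knave.
Consider Wendy. Suppose Wendy is a knight.
Then no assignment of the remaining roles makes every statement match its speaker's type — contradiction.
So Wendy is a knave.
With that fixed, Amira's statement is false, so Amira is a knave.
With that fixed, Uma's statement is false, so Uma is a knave.

Quinn: knave, Wendy: knave, Amira: knave, Uma: knave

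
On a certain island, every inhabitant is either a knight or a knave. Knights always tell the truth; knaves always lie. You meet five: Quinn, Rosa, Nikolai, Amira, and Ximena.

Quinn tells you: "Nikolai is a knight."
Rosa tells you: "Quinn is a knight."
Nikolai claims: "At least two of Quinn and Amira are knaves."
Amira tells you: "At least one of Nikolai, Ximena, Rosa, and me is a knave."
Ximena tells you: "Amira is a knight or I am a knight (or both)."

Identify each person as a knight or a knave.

Quinn: knave, Rosa: knave, Nikolai: knave, Amira: knight, Ximena: knight

Consider Quinn. Suppose Quinn is a knight.
Then no assignment of the remaining roles makes every statement match its speaker's type — contradiction.
So Quinn is a knave.
With that fixed, Rosa's statement is false, so Rosa is a knave.
With that fixed, Amira's statement is true, so Amira is a knight.
With that fixed, Ximena's statement is true, so Ximena is a knight.
With that fixed, Nikolai's statement is false, so Nikolai is a knave.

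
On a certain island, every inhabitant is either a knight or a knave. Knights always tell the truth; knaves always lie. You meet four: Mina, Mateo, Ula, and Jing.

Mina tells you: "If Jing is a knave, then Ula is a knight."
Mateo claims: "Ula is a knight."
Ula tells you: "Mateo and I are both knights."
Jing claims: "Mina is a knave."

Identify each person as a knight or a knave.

Mina: knight, Mateo: knight, Ula: knight, Jing: knave

Consider Mina. Suppose Mina is a knave.
Then no assignment of the remaining roles makes every statement match its speaker's type — contradiction.
So Mina is a knight.
With that fixed, Jing's statement is false, so Jing is a knave.
Consider Mateo. Suppose Mateo is a knave.
Then no assignment of the remaining roles makes every statement match its speaker's type — contradiction.
So Mateo is a knight.
Consider Ula. Suppose Ula is a knave.
Then Mina's statement comes out false, contradicting Mina being a knight.
So Ula is a knight.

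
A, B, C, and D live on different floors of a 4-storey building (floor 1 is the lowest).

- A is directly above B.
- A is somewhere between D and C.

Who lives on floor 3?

A

With clues 1–2, B, C, and D are ruled out for floor 3.
So floor 3 is A.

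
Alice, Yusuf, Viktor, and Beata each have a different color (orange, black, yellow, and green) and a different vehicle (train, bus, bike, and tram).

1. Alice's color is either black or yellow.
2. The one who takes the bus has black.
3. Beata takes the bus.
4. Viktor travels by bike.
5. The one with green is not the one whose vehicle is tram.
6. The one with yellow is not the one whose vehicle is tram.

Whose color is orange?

Yusuf

Clue 1 rules out Alice for the one with color orange.
With clues 1–3, Beata is impossible for the one with color orange.
With clues 1–6, Viktor is impossible for the one with color orange.
That leaves Yusuf.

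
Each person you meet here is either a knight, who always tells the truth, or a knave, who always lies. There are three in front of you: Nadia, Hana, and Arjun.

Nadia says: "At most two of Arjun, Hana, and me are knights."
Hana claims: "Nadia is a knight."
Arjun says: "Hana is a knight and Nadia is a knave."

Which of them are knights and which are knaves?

Consider Nadia. Suppose Nadia is a knave.
Then Nadia's own statement would have to be false, but it can't be — contradiction.
So Nadia is a knight.
With that fixed, Hana's statement is true, so Hana is a knight.
With that fixed, Arjun's statement is false, so Arjun is a knave.

Nadia: knight, Hana: knight, Arjun: knave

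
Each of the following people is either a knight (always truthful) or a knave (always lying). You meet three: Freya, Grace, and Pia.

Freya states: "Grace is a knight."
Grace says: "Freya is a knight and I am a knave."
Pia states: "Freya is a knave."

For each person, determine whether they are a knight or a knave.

Consider Freya. Suppose Freya is a knight.
Then whichever role Grace has, Grace's statement has the wrong truth value — contradiction.
So Freya is a knave.
With that fixed, Grace's statement is false, so Grace is a knave.
With that fixed, Pia's statement is true, so Pia is a knight.

Freya: knave, Grace: knave, Pia: knight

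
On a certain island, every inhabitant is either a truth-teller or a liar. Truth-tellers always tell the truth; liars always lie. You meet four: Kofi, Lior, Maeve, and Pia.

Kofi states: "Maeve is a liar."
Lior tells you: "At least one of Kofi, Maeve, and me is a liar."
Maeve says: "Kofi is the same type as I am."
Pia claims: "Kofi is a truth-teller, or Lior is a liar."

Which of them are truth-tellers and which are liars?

Kofi: truth-teller, Lior: truth-teller, Maeve: liar, Pia: truth-teller

Consider Kofi. Suppose Kofi is a liar.
Then whichever role Maeve has, Maeve's statement has the wrong truth value — contradiction.
So Kofi is a truth-teller.
With that fixed, Pia's statement is true, so Pia is a truth-teller.
Consider Lior. Suppose Lior is a liar.
Then Lior's own statement would have to be false, but it can't be — contradiction.
So Lior is a truth-teller.
Consider Maeve. Suppose Maeve is a truth-teller.
Then Kofi's statement comes out false, contradicting Kofi being a truth-teller.
So Maeve is a liar.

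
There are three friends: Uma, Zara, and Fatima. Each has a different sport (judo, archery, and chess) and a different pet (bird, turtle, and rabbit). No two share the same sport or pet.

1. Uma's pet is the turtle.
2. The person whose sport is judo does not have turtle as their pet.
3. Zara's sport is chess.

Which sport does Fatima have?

With clues 1–3, archery and chess are impossible for Fatima's sport.
That leaves judo.

judo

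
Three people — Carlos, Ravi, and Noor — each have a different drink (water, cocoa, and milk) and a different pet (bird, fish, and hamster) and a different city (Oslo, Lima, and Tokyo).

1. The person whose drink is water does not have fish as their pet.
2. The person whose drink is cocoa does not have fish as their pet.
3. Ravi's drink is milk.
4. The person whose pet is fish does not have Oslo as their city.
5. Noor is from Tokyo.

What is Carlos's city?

Oslo

With clues 1–5, Lima and Tokyo are impossible for Carlos's city.
That leaves Oslo.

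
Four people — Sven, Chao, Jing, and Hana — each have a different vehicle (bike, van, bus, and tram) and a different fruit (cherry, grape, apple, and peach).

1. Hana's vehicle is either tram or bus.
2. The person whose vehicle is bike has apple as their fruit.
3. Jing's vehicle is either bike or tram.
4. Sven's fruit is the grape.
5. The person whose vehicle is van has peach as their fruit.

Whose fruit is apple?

Jing

With clues 1–2, Hana is impossible for the one with fruit apple.
With clues 1–4, Sven is impossible for the one with fruit apple.
With clues 1–5, Chao is impossible for the one with fruit apple.
That leaves Jing.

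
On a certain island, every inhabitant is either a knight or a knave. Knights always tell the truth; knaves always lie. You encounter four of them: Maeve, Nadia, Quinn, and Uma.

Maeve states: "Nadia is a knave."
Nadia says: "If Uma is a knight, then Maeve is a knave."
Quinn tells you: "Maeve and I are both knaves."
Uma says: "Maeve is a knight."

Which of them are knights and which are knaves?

Consider Maeve. Suppose Maeve is a knave.
Then whichever role Quinn has, Quinn's statement has the wrong truth value — contradiction.
So Maeve is a knight.
With that fixed, Quinn's statement is false, so Quinn is a knave.
With that fixed, Uma's statement is true, so Uma is a knight.
With that fixed, Nadia's statement is false, so Nadia is a knave.

Maeve: knight, Nadia: knave, Quinn: knave, Uma: knight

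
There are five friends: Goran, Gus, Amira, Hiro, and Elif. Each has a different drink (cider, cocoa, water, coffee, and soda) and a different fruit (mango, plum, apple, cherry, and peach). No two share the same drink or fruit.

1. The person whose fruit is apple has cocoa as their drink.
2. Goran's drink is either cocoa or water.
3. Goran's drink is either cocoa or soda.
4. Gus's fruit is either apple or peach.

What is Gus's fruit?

With clues 1–3, apple is impossible for Gus's fruit.
With clues 1–4, cherry, mango, and plum are impossible for Gus's fruit.
That leaves peach.

peach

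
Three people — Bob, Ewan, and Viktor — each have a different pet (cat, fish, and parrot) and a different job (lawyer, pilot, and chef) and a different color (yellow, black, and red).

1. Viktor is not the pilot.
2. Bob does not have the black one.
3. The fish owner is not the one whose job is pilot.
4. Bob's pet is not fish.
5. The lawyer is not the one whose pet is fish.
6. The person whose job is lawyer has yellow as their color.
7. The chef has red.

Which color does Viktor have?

red

With clues 1–7, black and yellow are impossible for Viktor's color.
That leaves red.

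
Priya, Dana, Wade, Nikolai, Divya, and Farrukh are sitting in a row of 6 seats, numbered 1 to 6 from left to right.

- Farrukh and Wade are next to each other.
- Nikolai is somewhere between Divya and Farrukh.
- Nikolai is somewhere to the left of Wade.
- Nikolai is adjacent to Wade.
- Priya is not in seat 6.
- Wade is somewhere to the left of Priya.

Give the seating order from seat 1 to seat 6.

Divya, Nikolai, Wade, Farrukh, Priya, Dana

From clues 1–2: Nikolai is in {2,3,4,5}.
From clues 1–3: Nikolai is in {2,3,4}.
From clues 1–4: Wade is in {3,4,5}.
From clues 1–6: Divya → seat 1, Nikolai → seat 2, Wade → seat 3, Farrukh → seat 4, Priya → seat 5, Dana → seat 6.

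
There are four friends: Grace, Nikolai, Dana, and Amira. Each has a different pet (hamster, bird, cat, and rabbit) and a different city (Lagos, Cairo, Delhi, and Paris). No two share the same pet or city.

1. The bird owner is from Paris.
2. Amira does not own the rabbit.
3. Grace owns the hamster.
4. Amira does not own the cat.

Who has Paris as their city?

With clues 1–3, Grace is impossible for the one with city Paris.
With clues 1–4, Dana and Nikolai are impossible for the one with city Paris.
That leaves Amira.

Amira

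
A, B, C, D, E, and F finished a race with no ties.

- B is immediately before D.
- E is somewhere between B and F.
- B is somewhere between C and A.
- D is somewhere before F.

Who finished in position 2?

With clues 1–3, D is ruled out for place 2.
With clues 1–4, A, C, E, and F are ruled out for place 2.
So place 2 is B.

B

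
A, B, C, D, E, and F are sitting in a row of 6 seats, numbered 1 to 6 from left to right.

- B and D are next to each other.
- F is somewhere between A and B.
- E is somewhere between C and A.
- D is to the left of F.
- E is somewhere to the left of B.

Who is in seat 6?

A

With clues 1–2, F is ruled out for seat 6.
With clues 1–3, E is ruled out for seat 6.
With clues 1–4, B and D are ruled out for seat 6.
With clues 1–5, C is ruled out for seat 6.
So seat 6 is A.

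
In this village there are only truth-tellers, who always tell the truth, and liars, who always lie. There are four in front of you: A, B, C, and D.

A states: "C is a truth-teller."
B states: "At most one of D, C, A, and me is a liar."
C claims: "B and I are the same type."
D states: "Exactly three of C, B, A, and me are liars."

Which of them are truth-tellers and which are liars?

A: truth-teller, B: truth-teller, C: truth-teller, D: liar

Consider A. Suppose A is a liar.
Then no assignment of the remaining roles makes every statement match its speaker's type — contradiction.
So A is a truth-teller.
Consider B. Suppose B is a liar.
Then whichever role C has, C's statement has the wrong truth value — contradiction.
So B is a truth-teller.
With that fixed, D's statement is false, so D is a liar.
Consider C. Suppose C is a liar.
Then A's statement comes out false, contradicting A being a truth-teller.
So C is a truth-teller.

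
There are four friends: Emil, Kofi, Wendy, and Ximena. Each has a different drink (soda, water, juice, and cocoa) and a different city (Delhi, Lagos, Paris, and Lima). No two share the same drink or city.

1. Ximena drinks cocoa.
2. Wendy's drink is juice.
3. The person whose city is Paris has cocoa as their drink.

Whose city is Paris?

Ximena

With clues 1–3, Emil, Kofi, and Wendy are impossible for the one with city Paris.
That leaves Ximena.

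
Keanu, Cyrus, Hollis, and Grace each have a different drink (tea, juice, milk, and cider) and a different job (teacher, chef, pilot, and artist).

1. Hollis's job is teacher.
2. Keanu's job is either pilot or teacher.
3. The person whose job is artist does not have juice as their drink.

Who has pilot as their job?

Keanu

Clue 1 rules out Hollis for the one with job pilot.
With clues 1–2, Cyrus and Grace are impossible for the one with job pilot.
That leaves Keanu.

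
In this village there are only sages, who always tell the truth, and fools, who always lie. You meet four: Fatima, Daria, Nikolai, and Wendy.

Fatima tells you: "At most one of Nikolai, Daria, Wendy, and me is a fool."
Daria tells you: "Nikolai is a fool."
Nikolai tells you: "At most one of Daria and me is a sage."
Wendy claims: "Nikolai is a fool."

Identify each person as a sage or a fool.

Fatima: fool, Daria: fool, Nikolai: sage, Wendy: fool

Consider Fatima. Suppose Fatima is a sage.
Then no assignment of the remaining roles makes every statement match its speaker's type — contradiction.
So Fatima is a fool.
Consider Daria. Suppose Daria is a sage.
Then whichever role Nikolai has, Nikolai's statement has the wrong truth value — contradiction.
So Daria is a fool.
With that fixed, Nikolai's statement is true, so Nikolai is a sage.
With that fixed, Wendy's statement is false, so Wendy is a fool.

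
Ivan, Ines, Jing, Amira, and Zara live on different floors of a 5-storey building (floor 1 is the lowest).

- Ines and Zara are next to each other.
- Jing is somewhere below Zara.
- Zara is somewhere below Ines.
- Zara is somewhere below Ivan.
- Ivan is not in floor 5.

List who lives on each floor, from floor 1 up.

Jing, Zara, Ines, Ivan, Amira

From clues 1–2: Jing is in {1,2,3}.
From clues 1–3: Ines is in {3,4,5}.
From clues 1–4: Ivan is in {4,5}.
From clues 1–5: Jing → floor 1, Zara → floor 2, Ines → floor 3, Ivan → floor 4, Amira → floor 5.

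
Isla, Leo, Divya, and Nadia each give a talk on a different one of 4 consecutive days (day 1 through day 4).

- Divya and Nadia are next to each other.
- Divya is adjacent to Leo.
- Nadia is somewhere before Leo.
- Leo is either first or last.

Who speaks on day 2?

With clues 1–2, Isla is ruled out for day 2.
With clues 1–3, Leo is ruled out for day 2.
With clues 1–4, Divya is ruled out for day 2.
So day 2 is Nadia.

Nadia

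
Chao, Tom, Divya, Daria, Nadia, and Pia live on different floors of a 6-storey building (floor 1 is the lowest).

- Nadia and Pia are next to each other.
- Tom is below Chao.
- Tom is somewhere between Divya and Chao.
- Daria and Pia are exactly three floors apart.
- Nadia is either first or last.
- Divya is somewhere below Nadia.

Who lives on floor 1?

With clues 1–2, Chao is ruled out for floor 1.
With clues 1–3, Tom is ruled out for floor 1.
With clues 1–5, Daria and Pia are ruled out for floor 1.
With clues 1–6, Nadia is ruled out for floor 1.
So floor 1 is Divya.

Divya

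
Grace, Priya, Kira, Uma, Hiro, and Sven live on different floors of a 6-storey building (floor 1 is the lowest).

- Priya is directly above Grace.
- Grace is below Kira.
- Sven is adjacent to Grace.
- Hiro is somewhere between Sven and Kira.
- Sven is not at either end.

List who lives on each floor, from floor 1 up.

From clue 1: Grace is in {1,2,3,4,5}.
From clues 1–2: Grace is in {1,2,3,4}.
From clues 1–3: Grace is in {2,3,4}.
From clues 1–4: Grace is in {2,3}.
From clues 1–5: Uma → floor 1, Sven → floor 2, Grace → floor 3, Priya → floor 4, Hiro → floor 5, Kira → floor 6.

Uma, Sven, Grace, Priya, Hiro, Kira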